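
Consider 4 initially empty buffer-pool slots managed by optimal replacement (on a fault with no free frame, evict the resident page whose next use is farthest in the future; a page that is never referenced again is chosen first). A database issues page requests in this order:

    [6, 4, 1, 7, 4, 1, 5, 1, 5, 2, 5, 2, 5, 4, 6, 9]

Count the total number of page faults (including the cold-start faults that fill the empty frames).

7

6 → miss, frames [6]
4 → miss, frames [6, 4]
1 → miss, frames [6, 4, 1]
7 → miss, frames [6, 4, 1, 7]
4 → hit
1 → hit
5 → miss, evict 7, frames [6, 4, 1, 5]
1 → hit
5 → hit
2 → miss, evict 1, frames [6, 4, 5, 2]
5 → hit
2 → hit
5 → hit
4 → hit
6 → hit
9 → miss, evict 2, frames [6, 4, 5, 9]
Page faults: 7.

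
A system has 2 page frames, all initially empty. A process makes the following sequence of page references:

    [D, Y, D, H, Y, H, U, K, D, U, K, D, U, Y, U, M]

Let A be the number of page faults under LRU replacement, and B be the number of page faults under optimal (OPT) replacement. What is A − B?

3

Under LRU: F F . F F . F F F F F F F F . F → 13 faults.
Under OPT: F F . F . . F F F . F . F F . F → 10 faults.
A − B = 13 − 10 = 3.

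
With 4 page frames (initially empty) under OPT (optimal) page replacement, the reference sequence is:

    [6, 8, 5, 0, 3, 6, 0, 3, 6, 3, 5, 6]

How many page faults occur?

5

6: fault, frames [6]
8: fault, frames [6, 8]
5: fault, frames [6, 8, 5]
0: fault, frames [6, 8, 5, 0]
3: fault, evict 8, frames [6, 5, 0, 3]
6: hit
0: hit
3: hit
6: hit
3: hit
5: hit
6: hit
Page faults: 5.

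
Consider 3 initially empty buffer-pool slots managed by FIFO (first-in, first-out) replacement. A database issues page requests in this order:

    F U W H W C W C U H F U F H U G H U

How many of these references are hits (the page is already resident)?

8

F: fault, frames (F)
U: fault, frames (F U)
W: fault, frames (F U W)
H: fault, evict F, frames (U W H)
W: hit
C: fault, evict U, frames (W H C)
W: hit
C: hit
U: fault, evict W, frames (H C U)
H: hit
F: fault, evict H, frames (C U F)
U: hit
F: hit
H: fault, evict C, frames (U F H)
U: hit
G: fault, evict U, frames (F H G)
H: hit
U: fault, evict F, frames (H G U)
Hits: 8.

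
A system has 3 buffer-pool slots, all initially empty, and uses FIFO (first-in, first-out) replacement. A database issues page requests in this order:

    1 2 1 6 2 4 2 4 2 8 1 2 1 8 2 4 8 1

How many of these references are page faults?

10

1 → fault, frames (1)
2 → fault, frames (1 2)
1 → hit
6 → fault, frames (1 2 6)
2 → hit
4 → fault, evict 1, frames (2 6 4)
2 → hit
4 → hit
2 → hit
8 → fault, evict 2, frames (6 4 8)
1 → fault, evict 6, frames (4 8 1)
2 → fault, evict 4, frames (8 1 2)
1 → hit
8 → hit
2 → hit
4 → fault, evict 8, frames (1 2 4)
8 → fault, evict 1, frames (2 4 8)
1 → fault, evict 2, frames (4 8 1)
Page faults: 10.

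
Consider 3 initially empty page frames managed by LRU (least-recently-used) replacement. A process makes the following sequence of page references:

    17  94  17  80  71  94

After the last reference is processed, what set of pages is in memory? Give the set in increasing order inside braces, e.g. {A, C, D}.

{71, 80, 94}

17 → fault, frames [17]
94 → fault, frames [17, 94]
17 → hit
80 → fault, frames [94, 17, 80]
71 → fault, evict 94, frames [17, 80, 71]
94 → fault, evict 17, frames [80, 71, 94]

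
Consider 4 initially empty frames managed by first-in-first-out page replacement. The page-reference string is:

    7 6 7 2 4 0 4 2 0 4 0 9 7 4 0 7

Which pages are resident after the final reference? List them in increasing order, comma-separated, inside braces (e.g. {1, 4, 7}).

{0, 4, 7, 9}

7: miss, frames [7]
6: miss, frames [7, 6]
7: hit
2: miss, frames [7, 6, 2]
4: miss, frames [7, 6, 2, 4]
0: miss, evict 7, frames [6, 2, 4, 0]
4: hit
2: hit
0: hit
4: hit
0: hit
9: miss, evict 6, frames [2, 4, 0, 9]
7: miss, evict 2, frames [4, 0, 9, 7]
4: hit
0: hit
7: hit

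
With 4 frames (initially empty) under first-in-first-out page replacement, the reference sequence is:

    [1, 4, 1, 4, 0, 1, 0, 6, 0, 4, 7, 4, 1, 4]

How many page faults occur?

1: miss, frames (1)
4: miss, frames (1 4)
1: hit
4: hit
0: miss, frames (1 4 0)
1: hit
0: hit
6: miss, frames (1 4 0 6)
0: hit
4: hit
7: miss, evict 1, frames (4 0 6 7)
4: hit
1: miss, evict 4, frames (0 6 7 1)
4: miss, evict 0, frames (6 7 1 4)
Page faults: 7.

7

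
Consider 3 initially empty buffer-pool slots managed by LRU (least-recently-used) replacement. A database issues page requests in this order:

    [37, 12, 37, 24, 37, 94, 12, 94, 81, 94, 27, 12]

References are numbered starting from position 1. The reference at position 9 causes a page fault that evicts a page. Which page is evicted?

pos 1: 37 → miss, frames [37]
pos 2: 12 → miss, frames [37, 12]
pos 3: 37 → hit
pos 4: 24 → miss, frames [12, 37, 24]
pos 5: 37 → hit
pos 6: 94 → miss, evict 12, frames [24, 37, 94]
pos 7: 12 → miss, evict 24, frames [37, 94, 12]
pos 8: 94 → hit
pos 9: 81 → miss, evict 37, frames [12, 94, 81]
At position 9, page 37 is evicted.

37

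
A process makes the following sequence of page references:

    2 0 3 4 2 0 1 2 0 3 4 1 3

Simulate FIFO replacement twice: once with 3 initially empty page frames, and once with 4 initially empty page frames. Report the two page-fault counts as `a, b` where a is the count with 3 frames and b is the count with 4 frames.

3 frames: F F F F F F F . . F F . . → 9 faults.
4 frames: F F F F . . F F F F F F . → 10 faults.
10 > 9: adding a frame increased faults — Belady's anomaly.

9, 10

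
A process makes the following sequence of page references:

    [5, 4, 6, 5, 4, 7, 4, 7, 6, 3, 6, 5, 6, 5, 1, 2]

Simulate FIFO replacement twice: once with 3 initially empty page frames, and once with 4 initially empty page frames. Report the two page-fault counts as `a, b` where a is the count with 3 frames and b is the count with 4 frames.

3 frames: F F F . . F . . . F . F F . F F → 9 faults.
4 frames: F F F . . F . . . F . F . . F F → 8 faults.
8 < 9: adding a frame reduced faults, as is typical.

9, 8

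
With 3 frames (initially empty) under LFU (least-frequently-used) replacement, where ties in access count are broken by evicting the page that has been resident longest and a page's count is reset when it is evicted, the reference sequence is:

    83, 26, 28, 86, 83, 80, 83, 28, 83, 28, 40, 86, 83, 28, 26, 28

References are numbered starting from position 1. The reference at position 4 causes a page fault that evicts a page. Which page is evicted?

pos 1: 83 → miss, frames {83}
pos 2: 26 → miss, frames {83,26}
pos 3: 28 → miss, frames {83,26,28}
pos 4: 86 → miss, evict 83, frames {26,28,86}
At position 4, page 83 is evicted.

83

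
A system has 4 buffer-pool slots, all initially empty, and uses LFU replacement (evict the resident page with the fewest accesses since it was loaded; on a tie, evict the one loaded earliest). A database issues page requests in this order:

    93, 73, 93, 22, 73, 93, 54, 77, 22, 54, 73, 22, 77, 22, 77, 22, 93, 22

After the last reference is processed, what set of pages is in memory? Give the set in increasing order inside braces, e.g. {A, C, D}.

93: fault, frames (93)
73: fault, frames (93 73)
93: hit
22: fault, frames (93 73 22)
73: hit
93: hit
54: fault, frames (93 73 22 54)
77: fault, evict 22, frames (93 73 54 77)
22: fault, evict 54, frames (93 73 77 22)
54: fault, evict 77, frames (93 73 22 54)
73: hit
22: hit
77: fault, evict 54, frames (93 73 22 77)
22: hit
77: hit
22: hit
93: hit
22: hit

{22, 73, 77, 93}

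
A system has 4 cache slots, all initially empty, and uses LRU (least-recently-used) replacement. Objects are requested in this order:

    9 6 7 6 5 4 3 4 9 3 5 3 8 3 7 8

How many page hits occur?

7

9: miss, frames {9}
6: miss, frames {9,6}
7: miss, frames {9,6,7}
6: hit
5: miss, frames {9,7,6,5}
4: miss, evict 9, frames {7,6,5,4}
3: miss, evict 7, frames {6,5,4,3}
4: hit
9: miss, evict 6, frames {5,3,4,9}
3: hit
5: hit
3: hit
8: miss, evict 4, frames {9,5,3,8}
3: hit
7: miss, evict 9, frames {5,8,3,7}
8: hit
Hits: 7.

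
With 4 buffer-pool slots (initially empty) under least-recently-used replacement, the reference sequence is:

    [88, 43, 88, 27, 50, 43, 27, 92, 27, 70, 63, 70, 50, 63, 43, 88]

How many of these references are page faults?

88 → fault, frames [88]
43 → fault, frames [88, 43]
88 → hit
27 → fault, frames [43, 88, 27]
50 → fault, frames [43, 88, 27, 50]
43 → hit
27 → hit
92 → fault, evict 88, frames [50, 43, 27, 92]
27 → hit
70 → fault, evict 50, frames [43, 92, 27, 70]
63 → fault, evict 43, frames [92, 27, 70, 63]
70 → hit
50 → fault, evict 92, frames [27, 63, 70, 50]
63 → hit
43 → fault, evict 27, frames [70, 50, 63, 43]
88 → fault, evict 70, frames [50, 63, 43, 88]
Page faults: 10.

10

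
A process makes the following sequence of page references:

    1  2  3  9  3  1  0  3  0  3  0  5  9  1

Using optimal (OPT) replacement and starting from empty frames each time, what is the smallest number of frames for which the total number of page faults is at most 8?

3

f=1: 14 faults
f=2: 9 faults
f=3: 7 faults
f=4: 6 faults
f=5: 6 faults
f=6: 6 faults
Smallest f with faults ≤ 8 is 3.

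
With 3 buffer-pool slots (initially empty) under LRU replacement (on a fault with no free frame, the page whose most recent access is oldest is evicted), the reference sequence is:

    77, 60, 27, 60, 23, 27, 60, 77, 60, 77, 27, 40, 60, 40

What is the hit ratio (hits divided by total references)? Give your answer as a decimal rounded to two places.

77 → miss, frames {77}
60 → miss, frames {77,60}
27 → miss, frames {77,60,27}
60 → hit
23 → miss, evict 77, frames {27,60,23}
27 → hit
60 → hit
77 → miss, evict 23, frames {27,60,77}
60 → hit
77 → hit
27 → hit
40 → miss, evict 60, frames {77,27,40}
60 → miss, evict 77, frames {27,40,60}
40 → hit
Hits: 7 of 14 references → 7/14 = 0.5000.

0.50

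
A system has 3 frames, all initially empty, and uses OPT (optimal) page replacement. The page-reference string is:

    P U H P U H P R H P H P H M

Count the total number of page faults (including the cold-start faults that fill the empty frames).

P → fault, frames (P)
U → fault, frames (P U)
H → fault, frames (P U H)
P → hit
U → hit
H → hit
P → hit
R → fault, evict U, frames (P H R)
H → hit
P → hit
H → hit
P → hit
H → hit
M → fault, evict R, frames (P H M)
Page faults: 5.

5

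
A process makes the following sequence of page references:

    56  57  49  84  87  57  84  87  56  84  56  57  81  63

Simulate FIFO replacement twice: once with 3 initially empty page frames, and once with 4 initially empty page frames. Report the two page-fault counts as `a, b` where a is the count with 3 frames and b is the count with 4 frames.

3 frames: F F F F F F . . F F . . F F → 10 faults.
4 frames: F F F F F . . . F . . F F F → 9 faults.
9 < 10: adding a frame reduced faults, as is typical.

10, 9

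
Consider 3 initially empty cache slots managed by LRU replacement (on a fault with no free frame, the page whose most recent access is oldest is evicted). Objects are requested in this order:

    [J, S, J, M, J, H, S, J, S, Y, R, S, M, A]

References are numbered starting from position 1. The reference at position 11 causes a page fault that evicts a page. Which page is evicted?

J

pos 1: J: miss, frames (J)
pos 2: S: miss, frames (J S)
pos 3: J: hit
pos 4: M: miss, frames (S J M)
pos 5: J: hit
pos 6: H: miss, evict S, frames (M J H)
pos 7: S: miss, evict M, frames (J H S)
pos 8: J: hit
pos 9: S: hit
pos 10: Y: miss, evict H, frames (J S Y)
pos 11: R: miss, evict J, frames (S Y R)
At position 11, page J is evicted.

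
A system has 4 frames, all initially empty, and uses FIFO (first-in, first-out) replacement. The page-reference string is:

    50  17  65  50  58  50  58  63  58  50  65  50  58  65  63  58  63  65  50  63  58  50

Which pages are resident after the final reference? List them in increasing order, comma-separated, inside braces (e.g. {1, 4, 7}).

50 → fault, frames [50]
17 → fault, frames [50, 17]
65 → fault, frames [50, 17, 65]
50 → hit
58 → fault, frames [50, 17, 65, 58]
50 → hit
58 → hit
63 → fault, evict 50, frames [17, 65, 58, 63]
58 → hit
50 → fault, evict 17, frames [65, 58, 63, 50]
65 → hit
50 → hit
58 → hit
65 → hit
63 → hit
58 → hit
63 → hit
65 → hit
50 → hit
63 → hit
58 → hit
50 → hit

{50, 58, 63, 65}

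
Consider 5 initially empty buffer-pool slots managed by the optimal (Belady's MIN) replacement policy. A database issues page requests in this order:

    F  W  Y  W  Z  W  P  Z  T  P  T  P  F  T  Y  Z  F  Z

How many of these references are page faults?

6

F -> miss, frames (F)
W -> miss, frames (F W)
Y -> miss, frames (F W Y)
W -> hit
Z -> miss, frames (F W Y Z)
W -> hit
P -> miss, frames (F W Y Z P)
Z -> hit
T -> miss, evict W, frames (F Y Z P T)
P -> hit
T -> hit
P -> hit
F -> hit
T -> hit
Y -> hit
Z -> hit
F -> hit
Z -> hit
Page faults: 6.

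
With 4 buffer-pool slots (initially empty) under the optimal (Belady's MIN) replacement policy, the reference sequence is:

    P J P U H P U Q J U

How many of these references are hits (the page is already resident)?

5

P → miss, frames [P]
J → miss, frames [P, J]
P → hit
U → miss, frames [P, J, U]
H → miss, frames [P, J, U, H]
P → hit
U → hit
Q → miss, evict H, frames [P, J, U, Q]
J → hit
U → hit
Hits: 5.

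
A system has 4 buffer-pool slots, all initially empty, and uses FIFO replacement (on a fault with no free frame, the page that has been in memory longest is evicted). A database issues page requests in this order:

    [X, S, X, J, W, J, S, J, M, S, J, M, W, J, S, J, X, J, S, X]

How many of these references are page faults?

7

X: miss, frames [X]
S: miss, frames [X, S]
X: hit
J: miss, frames [X, S, J]
W: miss, frames [X, S, J, W]
J: hit
S: hit
J: hit
M: miss, evict X, frames [S, J, W, M]
S: hit
J: hit
M: hit
W: hit
J: hit
S: hit
J: hit
X: miss, evict S, frames [J, W, M, X]
J: hit
S: miss, evict J, frames [W, M, X, S]
X: hit
Page faults: 7.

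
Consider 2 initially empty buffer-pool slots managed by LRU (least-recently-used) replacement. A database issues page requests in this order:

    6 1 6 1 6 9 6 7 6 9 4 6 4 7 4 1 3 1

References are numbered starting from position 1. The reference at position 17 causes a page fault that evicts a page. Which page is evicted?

pos 1: 6 -> miss, frames (6)
pos 2: 1 -> miss, frames (6 1)
pos 3: 6 -> hit
pos 4: 1 -> hit
pos 5: 6 -> hit
pos 6: 9 -> miss, evict 1, frames (6 9)
pos 7: 6 -> hit
pos 8: 7 -> miss, evict 9, frames (6 7)
pos 9: 6 -> hit
pos 10: 9 -> miss, evict 7, frames (6 9)
pos 11: 4 -> miss, evict 6, frames (9 4)
pos 12: 6 -> miss, evict 9, frames (4 6)
pos 13: 4 -> hit
pos 14: 7 -> miss, evict 6, frames (4 7)
pos 15: 4 -> hit
pos 16: 1 -> miss, evict 7, frames (4 1)
pos 17: 3 -> miss, evict 4, frames (1 3)
At position 17, page 4 is evicted.

4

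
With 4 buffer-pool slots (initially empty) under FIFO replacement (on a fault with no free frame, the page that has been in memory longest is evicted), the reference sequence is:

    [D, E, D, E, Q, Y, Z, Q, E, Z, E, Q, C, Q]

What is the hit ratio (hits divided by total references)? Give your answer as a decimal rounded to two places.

0.57

D -> miss, frames [D]
E -> miss, frames [D, E]
D -> hit
E -> hit
Q -> miss, frames [D, E, Q]
Y -> miss, frames [D, E, Q, Y]
Z -> miss, evict D, frames [E, Q, Y, Z]
Q -> hit
E -> hit
Z -> hit
E -> hit
Q -> hit
C -> miss, evict E, frames [Q, Y, Z, C]
Q -> hit
Hits: 8 of 14 references → 8/14 = 0.5714.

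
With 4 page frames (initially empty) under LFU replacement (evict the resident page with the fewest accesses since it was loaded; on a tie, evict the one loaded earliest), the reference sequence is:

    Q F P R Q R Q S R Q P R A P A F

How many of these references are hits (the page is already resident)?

Q: miss, frames [Q]
F: miss, frames [Q, F]
P: miss, frames [Q, F, P]
R: miss, frames [Q, F, P, R]
Q: hit
R: hit
Q: hit
S: miss, evict F, frames [Q, P, R, S]
R: hit
Q: hit
P: hit
R: hit
A: miss, evict S, frames [Q, P, R, A]
P: hit
A: hit
F: miss, evict A, frames [Q, P, R, F]
Hits: 9.

9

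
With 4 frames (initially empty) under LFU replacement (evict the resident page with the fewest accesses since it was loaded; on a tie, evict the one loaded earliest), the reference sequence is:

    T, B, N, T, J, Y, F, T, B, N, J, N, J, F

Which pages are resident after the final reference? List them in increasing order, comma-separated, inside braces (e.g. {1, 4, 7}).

T -> miss, frames {T}
B -> miss, frames {T,B}
N -> miss, frames {T,B,N}
T -> hit
J -> miss, frames {T,B,N,J}
Y -> miss, evict B, frames {T,N,J,Y}
F -> miss, evict N, frames {T,J,Y,F}
T -> hit
B -> miss, evict J, frames {T,Y,F,B}
N -> miss, evict Y, frames {T,F,B,N}
J -> miss, evict F, frames {T,B,N,J}
N -> hit
J -> hit
F -> miss, evict B, frames {T,N,J,F}

{F, J, N, T}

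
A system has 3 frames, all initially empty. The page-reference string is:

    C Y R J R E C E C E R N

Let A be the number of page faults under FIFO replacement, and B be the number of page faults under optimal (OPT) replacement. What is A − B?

Under FIFO: F F F F . F F . . . F F → 8 faults.
Under OPT: F F F F . F . . . . . F → 6 faults.
A − B = 8 − 6 = 2.

2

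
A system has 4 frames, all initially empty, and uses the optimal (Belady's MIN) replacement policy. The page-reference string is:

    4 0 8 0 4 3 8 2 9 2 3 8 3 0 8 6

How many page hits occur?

4 → fault, frames (4)
0 → fault, frames (4 0)
8 → fault, frames (4 0 8)
0 → hit
4 → hit
3 → fault, frames (4 0 8 3)
8 → hit
2 → fault, evict 4, frames (0 8 3 2)
9 → fault, evict 0, frames (8 3 2 9)
2 → hit
3 → hit
8 → hit
3 → hit
0 → fault, evict 9, frames (8 3 2 0)
8 → hit
6 → fault, evict 0, frames (8 3 2 6)
Hits: 8.

8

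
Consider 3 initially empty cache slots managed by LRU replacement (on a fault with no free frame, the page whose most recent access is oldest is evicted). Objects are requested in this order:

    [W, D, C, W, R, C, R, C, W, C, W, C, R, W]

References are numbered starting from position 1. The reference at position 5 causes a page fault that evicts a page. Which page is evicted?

D

pos 1: W: miss, frames (W)
pos 2: D: miss, frames (W D)
pos 3: C: miss, frames (W D C)
pos 4: W: hit
pos 5: R: miss, evict D, frames (C W R)
At position 5, page D is evicted.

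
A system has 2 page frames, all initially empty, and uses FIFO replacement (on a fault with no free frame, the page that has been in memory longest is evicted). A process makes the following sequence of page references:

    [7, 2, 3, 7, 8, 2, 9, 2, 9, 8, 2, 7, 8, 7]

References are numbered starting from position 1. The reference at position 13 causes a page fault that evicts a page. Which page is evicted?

pos 1: 7 → fault, frames {7}
pos 2: 2 → fault, frames {7,2}
pos 3: 3 → fault, evict 7, frames {2,3}
pos 4: 7 → fault, evict 2, frames {3,7}
pos 5: 8 → fault, evict 3, frames {7,8}
pos 6: 2 → fault, evict 7, frames {8,2}
pos 7: 9 → fault, evict 8, frames {2,9}
pos 8: 2 → hit
pos 9: 9 → hit
pos 10: 8 → fault, evict 2, frames {9,8}
pos 11: 2 → fault, evict 9, frames {8,2}
pos 12: 7 → fault, evict 8, frames {2,7}
pos 13: 8 → fault, evict 2, frames {7,8}
At position 13, page 2 is evicted.

2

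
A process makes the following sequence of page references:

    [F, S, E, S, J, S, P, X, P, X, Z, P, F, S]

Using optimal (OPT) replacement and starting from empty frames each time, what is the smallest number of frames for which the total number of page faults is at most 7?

4

f=1: 14 faults
f=2: 9 faults
f=3: 8 faults
f=4: 7 faults
f=5: 7 faults
f=6: 7 faults
f=7: 7 faults
Smallest f with faults ≤ 7 is 4.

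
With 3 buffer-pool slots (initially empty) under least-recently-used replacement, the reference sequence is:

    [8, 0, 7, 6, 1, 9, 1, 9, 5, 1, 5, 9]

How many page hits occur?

5

8 → fault, frames [8]
0 → fault, frames [8, 0]
7 → fault, frames [8, 0, 7]
6 → fault, evict 8, frames [0, 7, 6]
1 → fault, evict 0, frames [7, 6, 1]
9 → fault, evict 7, frames [6, 1, 9]
1 → hit
9 → hit
5 → fault, evict 6, frames [1, 9, 5]
1 → hit
5 → hit
9 → hit
Hits: 5.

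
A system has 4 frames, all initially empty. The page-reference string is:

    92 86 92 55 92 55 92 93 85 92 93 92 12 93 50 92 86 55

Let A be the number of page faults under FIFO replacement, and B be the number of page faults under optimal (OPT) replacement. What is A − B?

Under FIFO: F F . F . . . F F F . . F . F . F F → 10 faults.
Under OPT: F F . F . . . F F . . . F . F . . F → 8 faults.
A − B = 10 − 8 = 2.

2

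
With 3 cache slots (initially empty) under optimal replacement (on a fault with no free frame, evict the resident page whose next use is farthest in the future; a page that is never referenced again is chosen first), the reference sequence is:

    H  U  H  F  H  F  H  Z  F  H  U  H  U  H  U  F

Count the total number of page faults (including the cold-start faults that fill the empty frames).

H -> fault, frames (H)
U -> fault, frames (H U)
H -> hit
F -> fault, frames (H U F)
H -> hit
F -> hit
H -> hit
Z -> fault, evict U, frames (H F Z)
F -> hit
H -> hit
U -> fault, evict Z, frames (H F U)
H -> hit
U -> hit
H -> hit
U -> hit
F -> hit
Page faults: 5.

5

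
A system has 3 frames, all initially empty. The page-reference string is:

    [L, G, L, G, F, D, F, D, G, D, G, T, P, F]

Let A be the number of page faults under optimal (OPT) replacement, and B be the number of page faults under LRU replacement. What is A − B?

Under OPT: F F . . F F . . . . . F F . → 6 faults.
Under LRU: F F . . F F . . . . . F F F → 7 faults.
A − B = 6 − 7 = -1.

-1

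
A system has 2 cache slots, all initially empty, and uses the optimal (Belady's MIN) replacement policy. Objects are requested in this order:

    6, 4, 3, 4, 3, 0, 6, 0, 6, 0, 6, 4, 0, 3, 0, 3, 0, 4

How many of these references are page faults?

6 → miss, frames {6}
4 → miss, frames {6,4}
3 → miss, evict 6, frames {4,3}
4 → hit
3 → hit
0 → miss, evict 3, frames {4,0}
6 → miss, evict 4, frames {0,6}
0 → hit
6 → hit
0 → hit
6 → hit
4 → miss, evict 6, frames {0,4}
0 → hit
3 → miss, evict 4, frames {0,3}
0 → hit
3 → hit
0 → hit
4 → miss, evict 3, frames {0,4}
Page faults: 8.

8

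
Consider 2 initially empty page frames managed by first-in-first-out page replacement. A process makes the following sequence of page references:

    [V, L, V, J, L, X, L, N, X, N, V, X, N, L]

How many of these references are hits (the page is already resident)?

4

V -> fault, frames {V}
L -> fault, frames {V,L}
V -> hit
J -> fault, evict V, frames {L,J}
L -> hit
X -> fault, evict L, frames {J,X}
L -> fault, evict J, frames {X,L}
N -> fault, evict X, frames {L,N}
X -> fault, evict L, frames {N,X}
N -> hit
V -> fault, evict N, frames {X,V}
X -> hit
N -> fault, evict X, frames {V,N}
L -> fault, evict V, frames {N,L}
Hits: 4.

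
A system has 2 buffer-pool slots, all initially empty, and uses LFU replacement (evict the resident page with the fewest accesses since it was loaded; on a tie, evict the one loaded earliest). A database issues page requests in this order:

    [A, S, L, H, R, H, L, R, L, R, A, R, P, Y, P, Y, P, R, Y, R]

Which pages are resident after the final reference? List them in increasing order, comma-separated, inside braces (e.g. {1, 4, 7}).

A -> miss, frames {A}
S -> miss, frames {A,S}
L -> miss, evict A, frames {S,L}
H -> miss, evict S, frames {L,H}
R -> miss, evict L, frames {H,R}
H -> hit
L -> miss, evict R, frames {H,L}
R -> miss, evict L, frames {H,R}
L -> miss, evict R, frames {H,L}
R -> miss, evict L, frames {H,R}
A -> miss, evict R, frames {H,A}
R -> miss, evict A, frames {H,R}
P -> miss, evict R, frames {H,P}
Y -> miss, evict P, frames {H,Y}
P -> miss, evict Y, frames {H,P}
Y -> miss, evict P, frames {H,Y}
P -> miss, evict Y, frames {H,P}
R -> miss, evict P, frames {H,R}
Y -> miss, evict R, frames {H,Y}
R -> miss, evict Y, frames {H,R}

{H, R}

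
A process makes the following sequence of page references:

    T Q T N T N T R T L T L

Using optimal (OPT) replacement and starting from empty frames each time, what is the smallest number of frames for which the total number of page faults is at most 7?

2

f=1: 12 faults
f=2: 5 faults
f=3: 5 faults
f=4: 5 faults
f=5: 5 faults
Smallest f with faults ≤ 7 is 2.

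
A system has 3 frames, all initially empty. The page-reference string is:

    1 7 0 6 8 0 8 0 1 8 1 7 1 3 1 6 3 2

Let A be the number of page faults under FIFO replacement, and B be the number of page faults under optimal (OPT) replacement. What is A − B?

Under FIFO: F F F F F . . . F . . F . F . F . F → 10 faults.
Under OPT: F F F F F . . . . . . F . F . F . F → 9 faults.
A − B = 10 − 9 = 1.

1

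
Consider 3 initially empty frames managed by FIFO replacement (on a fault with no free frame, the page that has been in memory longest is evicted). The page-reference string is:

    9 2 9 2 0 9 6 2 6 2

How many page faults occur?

9 → miss, frames {9}
2 → miss, frames {9,2}
9 → hit
2 → hit
0 → miss, frames {9,2,0}
9 → hit
6 → miss, evict 9, frames {2,0,6}
2 → hit
6 → hit
2 → hit
Page faults: 4.

4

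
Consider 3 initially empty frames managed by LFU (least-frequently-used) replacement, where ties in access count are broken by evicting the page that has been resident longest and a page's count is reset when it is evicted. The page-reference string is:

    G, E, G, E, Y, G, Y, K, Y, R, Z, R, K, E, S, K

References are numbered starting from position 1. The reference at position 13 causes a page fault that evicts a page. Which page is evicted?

R

pos 1: G: fault, frames {G}
pos 2: E: fault, frames {G,E}
pos 3: G: hit
pos 4: E: hit
pos 5: Y: fault, frames {G,E,Y}
pos 6: G: hit
pos 7: Y: hit
pos 8: K: fault, evict E, frames {G,Y,K}
pos 9: Y: hit
pos 10: R: fault, evict K, frames {G,Y,R}
pos 11: Z: fault, evict R, frames {G,Y,Z}
pos 12: R: fault, evict Z, frames {G,Y,R}
pos 13: K: fault, evict R, frames {G,Y,K}
At position 13, page R is evicted.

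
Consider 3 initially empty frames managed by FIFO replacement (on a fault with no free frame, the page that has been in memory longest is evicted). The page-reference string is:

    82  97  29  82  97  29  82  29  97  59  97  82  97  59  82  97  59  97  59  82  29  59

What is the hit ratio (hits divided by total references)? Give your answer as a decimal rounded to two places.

82 -> fault, frames [82]
97 -> fault, frames [82, 97]
29 -> fault, frames [82, 97, 29]
82 -> hit
97 -> hit
29 -> hit
82 -> hit
29 -> hit
97 -> hit
59 -> fault, evict 82, frames [97, 29, 59]
97 -> hit
82 -> fault, evict 97, frames [29, 59, 82]
97 -> fault, evict 29, frames [59, 82, 97]
59 -> hit
82 -> hit
97 -> hit
59 -> hit
97 -> hit
59 -> hit
82 -> hit
29 -> fault, evict 59, frames [82, 97, 29]
59 -> fault, evict 82, frames [97, 29, 59]
Hits: 14 of 22 references → 14/22 = 0.6364.

0.64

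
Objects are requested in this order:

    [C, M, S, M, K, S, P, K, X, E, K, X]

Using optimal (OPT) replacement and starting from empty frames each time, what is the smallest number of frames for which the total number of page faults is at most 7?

3

f=1: 12 faults
f=2: 8 faults
f=3: 7 faults
f=4: 7 faults
f=5: 7 faults
f=6: 7 faults
f=7: 7 faults
Smallest f with faults ≤ 7 is 3.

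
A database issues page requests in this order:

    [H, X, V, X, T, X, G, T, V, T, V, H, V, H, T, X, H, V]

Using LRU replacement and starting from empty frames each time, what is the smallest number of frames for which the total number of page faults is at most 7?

f=1: 18 faults
f=2: 12 faults
f=3: 9 faults
f=4: 7 faults
f=5: 5 faults
Smallest f with faults ≤ 7 is 4.

4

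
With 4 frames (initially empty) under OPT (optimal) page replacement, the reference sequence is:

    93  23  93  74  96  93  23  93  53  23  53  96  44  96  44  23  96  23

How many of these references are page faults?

93 → miss, frames (93)
23 → miss, frames (93 23)
93 → hit
74 → miss, frames (93 23 74)
96 → miss, frames (93 23 74 96)
93 → hit
23 → hit
93 → hit
53 → miss, evict 74, frames (93 23 96 53)
23 → hit
53 → hit
96 → hit
44 → miss, evict 53, frames (93 23 96 44)
96 → hit
44 → hit
23 → hit
96 → hit
23 → hit
Page faults: 6.

6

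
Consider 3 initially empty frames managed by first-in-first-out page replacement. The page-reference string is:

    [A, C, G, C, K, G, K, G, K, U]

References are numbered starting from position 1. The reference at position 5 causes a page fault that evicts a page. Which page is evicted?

A

pos 1: A → miss, frames {A}
pos 2: C → miss, frames {A,C}
pos 3: G → miss, frames {A,C,G}
pos 4: C → hit
pos 5: K → miss, evict A, frames {C,G,K}
At position 5, page A is evicted.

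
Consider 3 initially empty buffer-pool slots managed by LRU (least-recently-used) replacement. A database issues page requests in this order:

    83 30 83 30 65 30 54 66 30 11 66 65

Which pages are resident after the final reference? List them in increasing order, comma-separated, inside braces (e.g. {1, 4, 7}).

{11, 65, 66}

83: miss, frames (83)
30: miss, frames (83 30)
83: hit
30: hit
65: miss, frames (83 30 65)
30: hit
54: miss, evict 83, frames (65 30 54)
66: miss, evict 65, frames (30 54 66)
30: hit
11: miss, evict 54, frames (66 30 11)
66: hit
65: miss, evict 30, frames (11 66 65)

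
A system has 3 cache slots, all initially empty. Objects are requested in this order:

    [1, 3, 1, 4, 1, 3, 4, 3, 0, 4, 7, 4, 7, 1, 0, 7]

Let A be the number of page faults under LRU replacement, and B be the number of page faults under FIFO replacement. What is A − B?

Under LRU: F F . F . . . . F . F . . F F . → 7 faults.
Under FIFO: F F . F . . . . F . F . . F . . → 6 faults.
A − B = 7 − 6 = 1.

1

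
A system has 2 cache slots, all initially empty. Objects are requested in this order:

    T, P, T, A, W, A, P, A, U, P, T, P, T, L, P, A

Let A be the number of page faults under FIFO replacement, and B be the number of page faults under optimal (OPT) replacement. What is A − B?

3

Under FIFO: F F . F F . F F F F F . . F F F → 12 faults.
Under OPT: F F . F F . F . F . F . . F . F → 9 faults.
A − B = 12 − 9 = 3.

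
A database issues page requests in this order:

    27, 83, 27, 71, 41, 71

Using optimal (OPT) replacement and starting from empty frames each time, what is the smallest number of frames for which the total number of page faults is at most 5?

2

f=1: 6 faults
f=2: 4 faults
f=3: 4 faults
f=4: 4 faults
Smallest f with faults ≤ 5 is 2.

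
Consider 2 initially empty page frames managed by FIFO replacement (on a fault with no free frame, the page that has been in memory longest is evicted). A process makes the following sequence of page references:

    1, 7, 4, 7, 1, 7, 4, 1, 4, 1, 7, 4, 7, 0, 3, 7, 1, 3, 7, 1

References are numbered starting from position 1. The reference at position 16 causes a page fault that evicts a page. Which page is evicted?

0

pos 1: 1: miss, frames [1]
pos 2: 7: miss, frames [1, 7]
pos 3: 4: miss, evict 1, frames [7, 4]
pos 4: 7: hit
pos 5: 1: miss, evict 7, frames [4, 1]
pos 6: 7: miss, evict 4, frames [1, 7]
pos 7: 4: miss, evict 1, frames [7, 4]
pos 8: 1: miss, evict 7, frames [4, 1]
pos 9: 4: hit
pos 10: 1: hit
pos 11: 7: miss, evict 4, frames [1, 7]
pos 12: 4: miss, evict 1, frames [7, 4]
pos 13: 7: hit
pos 14: 0: miss, evict 7, frames [4, 0]
pos 15: 3: miss, evict 4, frames [0, 3]
pos 16: 7: miss, evict 0, frames [3, 7]
At position 16, page 0 is evicted.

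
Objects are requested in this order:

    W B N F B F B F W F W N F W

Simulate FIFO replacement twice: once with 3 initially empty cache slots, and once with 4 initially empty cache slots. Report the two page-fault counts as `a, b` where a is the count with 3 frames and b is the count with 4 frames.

3 frames: F F F F . . . . F . . . . . → 5 faults.
4 frames: F F F F . . . . . . . . . . → 4 faults.
4 < 5: adding a frame reduced faults, as is typical.

5, 4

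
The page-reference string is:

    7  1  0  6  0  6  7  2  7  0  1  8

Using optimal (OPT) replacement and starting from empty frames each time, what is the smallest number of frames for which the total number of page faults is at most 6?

4

f=1: 12 faults
f=2: 9 faults
f=3: 7 faults
f=4: 6 faults
f=5: 6 faults
f=6: 6 faults
Smallest f with faults ≤ 6 is 4.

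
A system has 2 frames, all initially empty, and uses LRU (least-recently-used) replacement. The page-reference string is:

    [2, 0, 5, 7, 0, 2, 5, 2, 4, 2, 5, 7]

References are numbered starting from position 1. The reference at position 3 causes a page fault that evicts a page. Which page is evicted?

pos 1: 2 → fault, frames (2)
pos 2: 0 → fault, frames (2 0)
pos 3: 5 → fault, evict 2, frames (0 5)
At position 3, page 2 is evicted.

2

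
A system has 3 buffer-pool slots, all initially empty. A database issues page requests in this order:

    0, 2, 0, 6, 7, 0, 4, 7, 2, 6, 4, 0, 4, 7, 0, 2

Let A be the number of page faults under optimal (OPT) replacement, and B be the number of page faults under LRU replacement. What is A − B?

-3

Under OPT: F F . F F . F . . F . F . . . F → 8 faults.
Under LRU: F F . F F . F . F F F F . F . F → 11 faults.
A − B = 8 − 11 = -3.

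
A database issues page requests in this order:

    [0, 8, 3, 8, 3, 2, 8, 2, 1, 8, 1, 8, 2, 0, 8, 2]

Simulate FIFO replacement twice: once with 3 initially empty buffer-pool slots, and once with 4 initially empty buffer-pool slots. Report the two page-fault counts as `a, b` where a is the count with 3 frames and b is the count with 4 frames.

3 frames: F F F . . F . . F F . . . F . F → 8 faults.
4 frames: F F F . . F . . F . . . . F F . → 7 faults.
7 < 8: adding a frame reduced faults, as is typical.

8, 7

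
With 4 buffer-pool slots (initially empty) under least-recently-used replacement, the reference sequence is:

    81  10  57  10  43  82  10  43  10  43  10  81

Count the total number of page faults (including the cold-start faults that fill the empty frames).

81: miss, frames [81]
10: miss, frames [81, 10]
57: miss, frames [81, 10, 57]
10: hit
43: miss, frames [81, 57, 10, 43]
82: miss, evict 81, frames [57, 10, 43, 82]
10: hit
43: hit
10: hit
43: hit
10: hit
81: miss, evict 57, frames [82, 43, 10, 81]
Page faults: 6.

6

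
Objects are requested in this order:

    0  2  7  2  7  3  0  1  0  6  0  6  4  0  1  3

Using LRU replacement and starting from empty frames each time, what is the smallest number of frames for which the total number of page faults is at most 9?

4

f=1: 16 faults
f=2: 11 faults
f=3: 10 faults
f=4: 8 faults
f=5: 7 faults
f=6: 7 faults
f=7: 7 faults
Smallest f with faults ≤ 9 is 4.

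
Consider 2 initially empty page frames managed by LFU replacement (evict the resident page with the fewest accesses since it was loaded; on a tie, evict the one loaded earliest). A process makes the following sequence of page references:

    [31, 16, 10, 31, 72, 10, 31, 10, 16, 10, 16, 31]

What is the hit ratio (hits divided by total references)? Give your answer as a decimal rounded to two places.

0.25

31 -> miss, frames (31)
16 -> miss, frames (31 16)
10 -> miss, evict 31, frames (16 10)
31 -> miss, evict 16, frames (10 31)
72 -> miss, evict 10, frames (31 72)
10 -> miss, evict 31, frames (72 10)
31 -> miss, evict 72, frames (10 31)
10 -> hit
16 -> miss, evict 31, frames (10 16)
10 -> hit
16 -> hit
31 -> miss, evict 16, frames (10 31)
Hits: 3 of 12 references → 3/12 = 0.2500.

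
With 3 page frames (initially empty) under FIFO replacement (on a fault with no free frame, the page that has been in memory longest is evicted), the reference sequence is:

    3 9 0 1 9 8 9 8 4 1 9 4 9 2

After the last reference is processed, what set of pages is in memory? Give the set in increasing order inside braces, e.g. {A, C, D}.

{1, 2, 4}

3 → miss, frames {3}
9 → miss, frames {3,9}
0 → miss, frames {3,9,0}
1 → miss, evict 3, frames {9,0,1}
9 → hit
8 → miss, evict 9, frames {0,1,8}
9 → miss, evict 0, frames {1,8,9}
8 → hit
4 → miss, evict 1, frames {8,9,4}
1 → miss, evict 8, frames {9,4,1}
9 → hit
4 → hit
9 → hit
2 → miss, evict 9, frames {4,1,2}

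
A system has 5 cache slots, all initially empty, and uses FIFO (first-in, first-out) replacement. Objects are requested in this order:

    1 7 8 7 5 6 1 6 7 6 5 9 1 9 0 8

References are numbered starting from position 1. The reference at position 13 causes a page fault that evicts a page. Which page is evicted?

7

pos 1: 1: miss, frames [1]
pos 2: 7: miss, frames [1, 7]
pos 3: 8: miss, frames [1, 7, 8]
pos 4: 7: hit
pos 5: 5: miss, frames [1, 7, 8, 5]
pos 6: 6: miss, frames [1, 7, 8, 5, 6]
pos 7: 1: hit
pos 8: 6: hit
pos 9: 7: hit
pos 10: 6: hit
pos 11: 5: hit
pos 12: 9: miss, evict 1, frames [7, 8, 5, 6, 9]
pos 13: 1: miss, evict 7, frames [8, 5, 6, 9, 1]
At position 13, page 7 is evicted.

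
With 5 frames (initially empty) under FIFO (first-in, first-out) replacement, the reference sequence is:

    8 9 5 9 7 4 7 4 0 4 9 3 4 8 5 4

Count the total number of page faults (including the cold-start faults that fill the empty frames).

8 → fault, frames (8)
9 → fault, frames (8 9)
5 → fault, frames (8 9 5)
9 → hit
7 → fault, frames (8 9 5 7)
4 → fault, frames (8 9 5 7 4)
7 → hit
4 → hit
0 → fault, evict 8, frames (9 5 7 4 0)
4 → hit
9 → hit
3 → fault, evict 9, frames (5 7 4 0 3)
4 → hit
8 → fault, evict 5, frames (7 4 0 3 8)
5 → fault, evict 7, frames (4 0 3 8 5)
4 → hit
Page faults: 9.

9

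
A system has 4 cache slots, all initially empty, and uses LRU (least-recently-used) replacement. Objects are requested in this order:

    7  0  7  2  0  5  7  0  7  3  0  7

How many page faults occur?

5

7 -> fault, frames {7}
0 -> fault, frames {7,0}
7 -> hit
2 -> fault, frames {0,7,2}
0 -> hit
5 -> fault, frames {7,2,0,5}
7 -> hit
0 -> hit
7 -> hit
3 -> fault, evict 2, frames {5,0,7,3}
0 -> hit
7 -> hit
Page faults: 5.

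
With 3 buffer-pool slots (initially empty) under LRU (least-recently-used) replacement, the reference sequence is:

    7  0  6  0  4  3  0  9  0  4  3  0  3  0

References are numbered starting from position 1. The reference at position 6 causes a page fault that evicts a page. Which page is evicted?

6

pos 1: 7 → miss, frames (7)
pos 2: 0 → miss, frames (7 0)
pos 3: 6 → miss, frames (7 0 6)
pos 4: 0 → hit
pos 5: 4 → miss, evict 7, frames (6 0 4)
pos 6: 3 → miss, evict 6, frames (0 4 3)
At position 6, page 6 is evicted.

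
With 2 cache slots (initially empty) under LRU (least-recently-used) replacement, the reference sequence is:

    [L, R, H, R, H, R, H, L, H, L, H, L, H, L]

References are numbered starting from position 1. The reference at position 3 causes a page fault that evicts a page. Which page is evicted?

L

pos 1: L: fault, frames {L}
pos 2: R: fault, frames {L,R}
pos 3: H: fault, evict L, frames {R,H}
At position 3, page L is evicted.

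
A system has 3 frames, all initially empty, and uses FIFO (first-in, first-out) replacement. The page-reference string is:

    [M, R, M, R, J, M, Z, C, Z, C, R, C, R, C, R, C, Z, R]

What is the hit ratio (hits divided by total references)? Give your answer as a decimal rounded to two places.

0.67

M: fault, frames [M]
R: fault, frames [M, R]
M: hit
R: hit
J: fault, frames [M, R, J]
M: hit
Z: fault, evict M, frames [R, J, Z]
C: fault, evict R, frames [J, Z, C]
Z: hit
C: hit
R: fault, evict J, frames [Z, C, R]
C: hit
R: hit
C: hit
R: hit
C: hit
Z: hit
R: hit
Hits: 12 of 18 references → 12/18 = 0.6667.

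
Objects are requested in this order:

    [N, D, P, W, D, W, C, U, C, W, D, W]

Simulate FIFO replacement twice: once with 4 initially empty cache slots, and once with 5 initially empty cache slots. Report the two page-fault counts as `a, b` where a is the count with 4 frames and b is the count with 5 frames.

7, 6

4 frames: F F F F . . F F . . F . → 7 faults.
5 frames: F F F F . . F F . . . . → 6 faults.
6 < 7: adding a frame reduced faults, as is typical.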